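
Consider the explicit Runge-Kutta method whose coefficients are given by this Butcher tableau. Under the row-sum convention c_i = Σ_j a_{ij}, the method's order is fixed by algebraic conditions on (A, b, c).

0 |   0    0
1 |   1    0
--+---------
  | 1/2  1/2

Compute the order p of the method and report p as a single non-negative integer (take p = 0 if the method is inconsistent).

2

b = (1/2, 1/2)
c = (0, 1)
Σ b_i: 1/2·1 + 1/2·1 = 1 ✓
b·c: 1/2·1 = 1/2 ✓; 2 stages ⇒ order 2.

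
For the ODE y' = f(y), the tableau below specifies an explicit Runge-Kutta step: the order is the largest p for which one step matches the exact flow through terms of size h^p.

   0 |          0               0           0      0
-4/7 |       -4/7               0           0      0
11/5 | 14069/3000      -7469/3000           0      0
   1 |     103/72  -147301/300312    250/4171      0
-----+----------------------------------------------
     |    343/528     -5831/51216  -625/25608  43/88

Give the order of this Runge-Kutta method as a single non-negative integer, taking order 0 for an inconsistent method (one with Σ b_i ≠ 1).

b = (343/528, -5831/51216, -625/25608, 43/88)
c = (0, -4/7, 11/5, 1)
Ac = (0, 0, 1067/750, 319/774)
Σ b_i: 343/528·1 + (-5831/51216)·1 + (-625/25608)·1 + 43/88·1 = 1 ✓
b·c: (-5831/51216)·(-4/7) + (-625/25608)·11/5 + 43/88·1 = 1/2 ✓
b·c²: (-5831/51216)·16/49 + (-625/25608)·121/25 + 43/88·1 = 1/3 ✓
b·Ac: (-625/25608)·1067/750 + 43/88·319/774 = 1/6 ✓
b·c³: (-5831/51216)·(-64/343) + (-625/25608)·1331/125 + 43/88·1 = 1/4 ✓
b·(c∘Ac): (-625/25608)·11737/3750 + 43/88·319/774 = 1/8 ✓
b·Ac²: (-625/25608)·(-2134/2625) + 43/88·352/2709 = 1/12 ✓
b·A²c: 43/88·11/129 = 1/24 ✓; 4 stages ⇒ order 4.

4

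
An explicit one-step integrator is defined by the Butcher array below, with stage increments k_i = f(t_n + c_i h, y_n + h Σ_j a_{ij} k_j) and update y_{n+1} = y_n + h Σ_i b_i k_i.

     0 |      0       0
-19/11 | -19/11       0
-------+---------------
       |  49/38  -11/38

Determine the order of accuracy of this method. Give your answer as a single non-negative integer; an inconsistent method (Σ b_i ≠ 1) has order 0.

b = (49/38, -11/38)
c = (0, -19/11)
Σ b_i: 49/38·1 + (-11/38)·1 = 1 ✓
b·c: (-11/38)·(-19/11) = 1/2 ✓; 2 stages ⇒ order 2.

2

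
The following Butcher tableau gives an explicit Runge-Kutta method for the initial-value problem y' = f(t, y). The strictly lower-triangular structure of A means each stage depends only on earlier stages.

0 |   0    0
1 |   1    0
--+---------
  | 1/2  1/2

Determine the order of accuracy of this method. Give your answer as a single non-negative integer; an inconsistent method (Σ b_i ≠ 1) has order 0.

b = (1/2, 1/2)
c = (0, 1)
Σ b_i: 1/2·1 + 1/2·1 = 1 ✓
b·c: 1/2·1 = 1/2 ✓; 2 stages ⇒ order 2.

2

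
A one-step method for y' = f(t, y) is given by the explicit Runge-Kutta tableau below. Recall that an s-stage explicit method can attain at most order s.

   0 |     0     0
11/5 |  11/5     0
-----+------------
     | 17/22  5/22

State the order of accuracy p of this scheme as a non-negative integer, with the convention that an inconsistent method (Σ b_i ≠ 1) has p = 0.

2

b = (17/22, 5/22)
c = (0, 11/5)
Σ b_i: 17/22·1 + 5/22·1 = 1 ✓
b·c: 5/22·11/5 = 1/2 ✓; 2 stages ⇒ order 2.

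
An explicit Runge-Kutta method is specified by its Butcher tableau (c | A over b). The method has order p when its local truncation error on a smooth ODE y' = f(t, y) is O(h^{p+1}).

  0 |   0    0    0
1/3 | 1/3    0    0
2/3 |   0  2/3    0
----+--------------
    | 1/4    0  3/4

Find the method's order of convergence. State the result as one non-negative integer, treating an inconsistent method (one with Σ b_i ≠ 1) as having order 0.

3

b = (1/4, 0, 3/4)
c = (0, 1/3, 2/3)
Ac = (0, 0, 2/9)
Σ b_i: 1/4·1 + 3/4·1 = 1 ✓
b·c: 3/4·2/3 = 1/2 ✓
b·c²: 3/4·4/9 = 1/3 ✓
b·Ac: 3/4·2/9 = 1/6 ✓; 3 stages ⇒ order 3.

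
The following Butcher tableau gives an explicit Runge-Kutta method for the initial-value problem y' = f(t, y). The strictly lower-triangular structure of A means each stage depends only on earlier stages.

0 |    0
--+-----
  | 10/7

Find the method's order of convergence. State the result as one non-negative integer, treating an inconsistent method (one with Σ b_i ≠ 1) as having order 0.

b = (10/7)
c = (0)
Σ b_i: 10/7·1 = 10/7 ≠ 1 ⇒ order 0.

0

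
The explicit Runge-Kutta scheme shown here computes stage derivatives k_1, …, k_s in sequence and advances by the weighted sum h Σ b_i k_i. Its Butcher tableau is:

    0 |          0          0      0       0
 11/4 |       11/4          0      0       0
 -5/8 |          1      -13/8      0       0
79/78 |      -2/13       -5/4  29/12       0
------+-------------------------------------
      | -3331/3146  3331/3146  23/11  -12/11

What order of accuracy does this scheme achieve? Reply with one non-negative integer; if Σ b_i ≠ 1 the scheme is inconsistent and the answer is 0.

2

b = (-3331/3146, 3331/3146, 23/11, -12/11)
c = (0, 11/4, -5/8, 79/78)
Ac = (0, 0, -143/32, -475/96)
Σ b_i: (-3331/3146)·1 + 3331/3146·1 + 23/11·1 + (-12/11)·1 = 1 ✓
b·c: 3331/3146·11/4 + 23/11·(-5/8) + (-12/11)·79/78 = 1/2 ✓
b·c²: 3331/3146·121/16 + 23/11·25/64 + (-12/11)·6241/6084 = 250009/32448 ≠ 1/3 ⇒ order 2.
b·Ac: 23/11·(-143/32) + (-12/11)·(-475/96) = -1389/352 ≠ 1/6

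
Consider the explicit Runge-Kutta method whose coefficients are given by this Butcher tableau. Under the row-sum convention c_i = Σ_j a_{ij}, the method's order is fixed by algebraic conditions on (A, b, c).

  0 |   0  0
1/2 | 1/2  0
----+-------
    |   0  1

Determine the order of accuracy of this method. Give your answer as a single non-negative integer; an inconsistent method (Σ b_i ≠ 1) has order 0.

2

b = (0, 1)
c = (0, 1/2)
Σ b_i: 1·1 = 1 ✓
b·c: 1·1/2 = 1/2 ✓; 2 stages ⇒ order 2.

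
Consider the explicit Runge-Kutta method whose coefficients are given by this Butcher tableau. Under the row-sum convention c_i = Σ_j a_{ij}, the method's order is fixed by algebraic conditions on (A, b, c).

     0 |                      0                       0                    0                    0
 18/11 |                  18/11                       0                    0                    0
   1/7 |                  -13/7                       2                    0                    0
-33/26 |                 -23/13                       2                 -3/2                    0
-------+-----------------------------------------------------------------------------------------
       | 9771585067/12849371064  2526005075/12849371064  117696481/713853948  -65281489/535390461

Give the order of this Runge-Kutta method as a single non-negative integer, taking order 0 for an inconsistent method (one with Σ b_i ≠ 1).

b = (9771585067/12849371064, 2526005075/12849371064, 117696481/713853948, -65281489/535390461)
c = (0, 18/11, 1/7, -33/26)
Ac = (0, 0, 36/11, 471/154)
Σ b_i: 9771585067/12849371064·1 + 2526005075/12849371064·1 + 117696481/713853948·1 + (-65281489/535390461)·1 = 1 ✓
b·c: 2526005075/12849371064·18/11 + 117696481/713853948·1/7 + (-65281489/535390461)·(-33/26) = 1/2 ✓
b·c²: 2526005075/12849371064·324/121 + 117696481/713853948·1/49 + (-65281489/535390461)·1089/676 = 1/3 ✓
b·Ac: 117696481/713853948·36/11 + (-65281489/535390461)·471/154 = 1/6 ✓
b·c³: 2526005075/12849371064·5832/1331 + 117696481/713853948·1/343 + (-65281489/535390461)·(-35937/17576) = 144364216487/129921418536 ≠ 1/4 ⇒ order 3.
b·(c∘Ac): 117696481/713853948·36/77 + (-65281489/535390461)·(-1413/364) = 1440678929/2617464476 ≠ 1/8
b·Ac²: 117696481/713853948·648/121 + (-65281489/535390461)·63141/11858 = 6422984849/27483376998 ≠ 1/12
b·A²c: (-65281489/535390461)·(-54/11) = 391688934/654366119 ≠ 1/24

3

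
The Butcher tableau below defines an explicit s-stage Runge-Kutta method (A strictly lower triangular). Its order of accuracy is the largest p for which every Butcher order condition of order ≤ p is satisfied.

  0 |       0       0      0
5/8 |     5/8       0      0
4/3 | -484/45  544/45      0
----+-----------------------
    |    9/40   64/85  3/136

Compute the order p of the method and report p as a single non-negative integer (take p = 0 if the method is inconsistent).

b = (9/40, 64/85, 3/136)
c = (0, 5/8, 4/3)
Ac = (0, 0, 68/9)
Σ b_i: 9/40·1 + 64/85·1 + 3/136·1 = 1 ✓
b·c: 64/85·5/8 + 3/136·4/3 = 1/2 ✓
b·c²: 64/85·25/64 + 3/136·16/9 = 1/3 ✓
b·Ac: 3/136·68/9 = 1/6 ✓; 3 stages ⇒ order 3.

3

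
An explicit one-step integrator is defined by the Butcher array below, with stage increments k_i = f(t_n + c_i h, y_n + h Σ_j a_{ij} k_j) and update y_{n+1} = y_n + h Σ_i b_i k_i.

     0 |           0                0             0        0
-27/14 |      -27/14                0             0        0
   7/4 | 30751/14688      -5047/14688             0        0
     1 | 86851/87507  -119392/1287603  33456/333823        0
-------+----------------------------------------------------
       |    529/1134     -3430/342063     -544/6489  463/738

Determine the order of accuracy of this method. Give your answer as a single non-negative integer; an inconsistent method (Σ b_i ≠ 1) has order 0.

b = (529/1134, -3430/342063, -544/6489, 463/738)
c = (0, -27/14, 7/4, 1)
Ac = (0, 0, 721/1088, 164/463)
Σ b_i: 529/1134·1 + (-3430/342063)·1 + (-544/6489)·1 + 463/738·1 = 1 ✓
b·c: (-3430/342063)·(-27/14) + (-544/6489)·7/4 + 463/738·1 = 1/2 ✓
b·c²: (-3430/342063)·729/196 + (-544/6489)·49/16 + 463/738·1 = 1/3 ✓
b·Ac: (-544/6489)·721/1088 + 463/738·164/463 = 1/6 ✓
b·c³: (-3430/342063)·(-19683/2744) + (-544/6489)·343/64 + 463/738·1 = 1/4 ✓
b·(c∘Ac): (-544/6489)·5047/4352 + 463/738·164/463 = 1/8 ✓
b·Ac²: (-544/6489)·(-2781/2176) + 463/738·(-123/3241) = 1/12 ✓
b·A²c: 463/738·123/1852 = 1/24 ✓; 4 stages ⇒ order 4.

4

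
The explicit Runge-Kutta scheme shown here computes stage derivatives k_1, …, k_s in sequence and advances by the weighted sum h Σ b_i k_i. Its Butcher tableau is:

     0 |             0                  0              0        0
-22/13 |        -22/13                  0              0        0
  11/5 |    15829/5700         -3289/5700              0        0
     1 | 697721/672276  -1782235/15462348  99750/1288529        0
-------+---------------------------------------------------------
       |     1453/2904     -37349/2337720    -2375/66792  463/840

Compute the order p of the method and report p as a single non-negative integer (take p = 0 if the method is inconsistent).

b = (1453/2904, -37349/2337720, -2375/66792, 463/840)
c = (0, -22/13, 11/5, 1)
Ac = (0, 0, 2783/2850, 1015/2778)
Σ b_i: 1453/2904·1 + (-37349/2337720)·1 + (-2375/66792)·1 + 463/840·1 = 1 ✓
b·c: (-37349/2337720)·(-22/13) + (-2375/66792)·11/5 + 463/840·1 = 1/2 ✓
b·c²: (-37349/2337720)·484/169 + (-2375/66792)·121/25 + 463/840·1 = 1/3 ✓
b·Ac: (-2375/66792)·2783/2850 + 463/840·1015/2778 = 1/6 ✓
b·c³: (-37349/2337720)·(-10648/2197) + (-2375/66792)·1331/125 + 463/840·1 = 1/4 ✓
b·(c∘Ac): (-2375/66792)·30613/14250 + 463/840·1015/2778 = 1/8 ✓
b·Ac²: (-2375/66792)·(-30613/18525) + 463/840·805/18057 = 1/12 ✓
b·A²c: 463/840·35/463 = 1/24 ✓; 4 stages ⇒ order 4.

4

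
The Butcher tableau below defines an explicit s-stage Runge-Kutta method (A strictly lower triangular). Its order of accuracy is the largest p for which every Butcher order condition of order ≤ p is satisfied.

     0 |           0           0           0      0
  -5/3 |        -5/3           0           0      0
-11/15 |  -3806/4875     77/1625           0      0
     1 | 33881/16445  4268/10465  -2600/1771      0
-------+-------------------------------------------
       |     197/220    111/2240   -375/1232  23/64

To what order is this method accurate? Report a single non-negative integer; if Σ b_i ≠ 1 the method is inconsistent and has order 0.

b = (197/220, 111/2240, -375/1232, 23/64)
c = (0, -5/3, -11/15, 1)
Ac = (0, 0, -77/975, 356/897)
Σ b_i: 197/220·1 + 111/2240·1 + (-375/1232)·1 + 23/64·1 = 1 ✓
b·c: 111/2240·(-5/3) + (-375/1232)·(-11/15) + 23/64·1 = 1/2 ✓
b·c²: 111/2240·25/9 + (-375/1232)·121/225 + 23/64·1 = 1/3 ✓
b·Ac: (-375/1232)·(-77/975) + 23/64·356/897 = 1/6 ✓
b·c³: 111/2240·(-125/27) + (-375/1232)·(-1331/3375) + 23/64·1 = 1/4 ✓
b·(c∘Ac): (-375/1232)·847/14625 + 23/64·356/897 = 1/8 ✓
b·Ac²: (-375/1232)·77/585 + 23/64·308/897 = 1/12 ✓
b·A²c: 23/64·8/69 = 1/24 ✓; 4 stages ⇒ order 4.

4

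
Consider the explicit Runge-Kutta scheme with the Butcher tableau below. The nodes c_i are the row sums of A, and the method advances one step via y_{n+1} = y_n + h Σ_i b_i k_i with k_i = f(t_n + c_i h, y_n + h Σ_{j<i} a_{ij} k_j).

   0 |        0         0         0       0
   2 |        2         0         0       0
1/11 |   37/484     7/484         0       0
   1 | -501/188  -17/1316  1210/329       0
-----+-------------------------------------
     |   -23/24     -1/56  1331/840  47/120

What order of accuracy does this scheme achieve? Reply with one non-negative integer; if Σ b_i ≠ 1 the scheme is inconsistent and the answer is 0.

b = (-23/24, -1/56, 1331/840, 47/120)
c = (0, 2, 1/11, 1)
Ac = (0, 0, 7/242, 29/94)
Σ b_i: (-23/24)·1 + (-1/56)·1 + 1331/840·1 + 47/120·1 = 1 ✓
b·c: (-1/56)·2 + 1331/840·1/11 + 47/120·1 = 1/2 ✓
b·c²: (-1/56)·4 + 1331/840·1/121 + 47/120·1 = 1/3 ✓
b·Ac: 1331/840·7/242 + 47/120·29/94 = 1/6 ✓
b·c³: (-1/56)·8 + 1331/840·1/1331 + 47/120·1 = 1/4 ✓
b·(c∘Ac): 1331/840·7/2662 + 47/120·29/94 = 1/8 ✓
b·Ac²: 1331/840·7/121 + 47/120·(-1/47) = 1/12 ✓
b·A²c: 47/120·5/47 = 1/24 ✓; 4 stages ⇒ order 4.

4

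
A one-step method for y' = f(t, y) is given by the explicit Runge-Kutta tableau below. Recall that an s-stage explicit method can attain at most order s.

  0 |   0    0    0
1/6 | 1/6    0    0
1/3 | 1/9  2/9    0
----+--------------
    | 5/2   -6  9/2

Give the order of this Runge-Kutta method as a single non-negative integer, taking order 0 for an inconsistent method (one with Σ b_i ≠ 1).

b = (5/2, -6, 9/2)
c = (0, 1/6, 1/3)
Ac = (0, 0, 1/27)
Σ b_i: 5/2·1 + (-6)·1 + 9/2·1 = 1 ✓
b·c: (-6)·1/6 + 9/2·1/3 = 1/2 ✓
b·c²: (-6)·1/36 + 9/2·1/9 = 1/3 ✓
b·Ac: 9/2·1/27 = 1/6 ✓; 3 stages ⇒ order 3.

3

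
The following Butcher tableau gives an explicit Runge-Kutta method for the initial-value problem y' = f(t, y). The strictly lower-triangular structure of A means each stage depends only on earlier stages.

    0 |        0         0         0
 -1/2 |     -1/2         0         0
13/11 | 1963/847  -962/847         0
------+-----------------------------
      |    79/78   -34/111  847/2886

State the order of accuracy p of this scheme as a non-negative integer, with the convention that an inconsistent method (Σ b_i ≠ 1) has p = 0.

3

b = (79/78, -34/111, 847/2886)
c = (0, -1/2, 13/11)
Ac = (0, 0, 481/847)
Σ b_i: 79/78·1 + (-34/111)·1 + 847/2886·1 = 1 ✓
b·c: (-34/111)·(-1/2) + 847/2886·13/11 = 1/2 ✓
b·c²: (-34/111)·1/4 + 847/2886·169/121 = 1/3 ✓
b·Ac: 847/2886·481/847 = 1/6 ✓; 3 stages ⇒ order 3.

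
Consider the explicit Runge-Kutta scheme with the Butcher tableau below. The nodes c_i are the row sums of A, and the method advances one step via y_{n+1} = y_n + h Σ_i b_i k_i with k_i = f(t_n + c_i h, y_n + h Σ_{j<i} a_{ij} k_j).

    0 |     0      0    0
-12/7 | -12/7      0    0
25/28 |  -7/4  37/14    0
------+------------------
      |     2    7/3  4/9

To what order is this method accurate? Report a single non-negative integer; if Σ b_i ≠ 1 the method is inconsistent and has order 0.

0

b = (2, 7/3, 4/9)
c = (0, -12/7, 25/28)
Ac = (0, 0, -222/49)
Σ b_i: 2·1 + 7/3·1 + 4/9·1 = 43/9 ≠ 1 ⇒ order 0.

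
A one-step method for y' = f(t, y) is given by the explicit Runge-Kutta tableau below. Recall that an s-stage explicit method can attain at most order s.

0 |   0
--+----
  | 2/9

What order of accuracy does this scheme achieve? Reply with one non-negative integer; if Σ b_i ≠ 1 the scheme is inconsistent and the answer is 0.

0

b = (2/9)
c = (0)
Σ b_i: 2/9·1 = 2/9 ≠ 1 ⇒ order 0.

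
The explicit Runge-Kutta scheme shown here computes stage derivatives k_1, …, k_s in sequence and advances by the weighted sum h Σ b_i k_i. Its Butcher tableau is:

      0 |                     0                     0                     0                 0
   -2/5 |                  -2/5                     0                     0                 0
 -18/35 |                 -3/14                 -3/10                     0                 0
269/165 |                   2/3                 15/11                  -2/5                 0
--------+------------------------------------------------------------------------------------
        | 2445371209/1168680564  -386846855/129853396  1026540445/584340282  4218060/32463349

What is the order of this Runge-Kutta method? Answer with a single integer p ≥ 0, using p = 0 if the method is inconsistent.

3

b = (2445371209/1168680564, -386846855/129853396, 1026540445/584340282, 4218060/32463349)
c = (0, -2/5, -18/35, 269/165)
Ac = (0, 0, 3/25, -654/1925)
Σ b_i: 2445371209/1168680564·1 + (-386846855/129853396)·1 + 1026540445/584340282·1 + 4218060/32463349·1 = 1 ✓
b·c: (-386846855/129853396)·(-2/5) + 1026540445/584340282·(-18/35) + 4218060/32463349·269/165 = 1/2 ✓
b·c²: (-386846855/129853396)·4/25 + 1026540445/584340282·324/1225 + 4218060/32463349·72361/27225 = 1/3 ✓
b·Ac: 1026540445/584340282·3/25 + 4218060/32463349·(-654/1925) = 1/6 ✓
b·c³: (-386846855/129853396)·(-8/125) + 1026540445/584340282·(-5832/42875) + 4218060/32463349·19465109/4492125 = 289495152382/562427521425 ≠ 1/4 ⇒ order 3.
b·(c∘Ac): 1026540445/584340282·(-54/875) + 4218060/32463349·(-58642/105875) = -146396613/811583725 ≠ 1/8
b·Ac²: 1026540445/584340282·(-6/125) + 4218060/32463349·7572/67375 = -1188280127/17043258225 ≠ 1/12
b·A²c: 4218060/32463349·(-6/125) = -5061672/811583725 ≠ 1/24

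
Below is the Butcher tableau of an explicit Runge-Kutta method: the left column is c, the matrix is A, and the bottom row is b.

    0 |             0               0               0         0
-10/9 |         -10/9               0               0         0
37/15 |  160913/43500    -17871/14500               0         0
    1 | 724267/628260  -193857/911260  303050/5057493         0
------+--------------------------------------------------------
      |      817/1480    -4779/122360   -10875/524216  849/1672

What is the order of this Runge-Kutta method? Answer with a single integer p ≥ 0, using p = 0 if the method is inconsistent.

b = (817/1480, -4779/122360, -10875/524216, 849/1672)
c = (0, -10/9, 37/15, 1)
Ac = (0, 0, 5957/4350, 1957/5094)
Σ b_i: 817/1480·1 + (-4779/122360)·1 + (-10875/524216)·1 + 849/1672·1 = 1 ✓
b·c: (-4779/122360)·(-10/9) + (-10875/524216)·37/15 + 849/1672·1 = 1/2 ✓
b·c²: (-4779/122360)·100/81 + (-10875/524216)·1369/225 + 849/1672·1 = 1/3 ✓
b·Ac: (-10875/524216)·5957/4350 + 849/1672·1957/5094 = 1/6 ✓
b·c³: (-4779/122360)·(-1000/729) + (-10875/524216)·50653/3375 + 849/1672·1 = 1/4 ✓
b·(c∘Ac): (-10875/524216)·220409/65250 + 849/1672·1957/5094 = 1/8 ✓
b·Ac²: (-10875/524216)·(-5957/3915) + 849/1672·779/7641 = 1/12 ✓
b·A²c: 849/1672·209/2547 = 1/24 ✓; 4 stages ⇒ order 4.

4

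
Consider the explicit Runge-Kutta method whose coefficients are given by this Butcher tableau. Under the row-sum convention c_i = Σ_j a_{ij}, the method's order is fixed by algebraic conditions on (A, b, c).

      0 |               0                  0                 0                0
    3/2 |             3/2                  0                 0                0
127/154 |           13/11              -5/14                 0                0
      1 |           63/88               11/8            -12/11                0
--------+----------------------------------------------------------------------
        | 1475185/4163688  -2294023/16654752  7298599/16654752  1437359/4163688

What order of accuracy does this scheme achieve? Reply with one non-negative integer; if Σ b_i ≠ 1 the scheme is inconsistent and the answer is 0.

b = (1475185/4163688, -2294023/16654752, 7298599/16654752, 1437359/4163688)
c = (0, 3/2, 127/154, 1)
Ac = (0, 0, -15/28, 15759/13552)
Σ b_i: 1475185/4163688·1 + (-2294023/16654752)·1 + 7298599/16654752·1 + 1437359/4163688·1 = 1 ✓
b·c: (-2294023/16654752)·3/2 + 7298599/16654752·127/154 + 1437359/4163688·1 = 1/2 ✓
b·c²: (-2294023/16654752)·9/4 + 7298599/16654752·16129/23716 + 1437359/4163688·1 = 1/3 ✓
b·Ac: 7298599/16654752·(-15/28) + 1437359/4163688·15759/13552 = 1/6 ✓
b·c³: (-2294023/16654752)·27/8 + 7298599/16654752·2048383/3652264 + 1437359/4163688·1 = 53914093/427471968 ≠ 1/4 ⇒ order 3.
b·(c∘Ac): 7298599/16654752·(-1905/4312) + 1437359/4163688·15759/13552 = 9230147/44412672 ≠ 1/8
b·Ac²: 7298599/16654752·(-45/56) + 1437359/4163688·4908297/2087008 = 24565487/53433996 ≠ 1/12
b·A²c: 1437359/4163688·45/77 = 93335/462632 ≠ 1/24

3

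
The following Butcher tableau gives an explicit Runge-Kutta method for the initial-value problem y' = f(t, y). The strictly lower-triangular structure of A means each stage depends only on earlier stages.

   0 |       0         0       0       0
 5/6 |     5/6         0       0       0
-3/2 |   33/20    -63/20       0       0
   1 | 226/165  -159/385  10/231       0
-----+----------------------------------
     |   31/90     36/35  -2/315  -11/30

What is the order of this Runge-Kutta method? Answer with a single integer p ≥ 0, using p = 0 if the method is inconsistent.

4

b = (31/90, 36/35, -2/315, -11/30)
c = (0, 5/6, -3/2, 1)
Ac = (0, 0, -21/8, -9/22)
Σ b_i: 31/90·1 + 36/35·1 + (-2/315)·1 + (-11/30)·1 = 1 ✓
b·c: 36/35·5/6 + (-2/315)·(-3/2) + (-11/30)·1 = 1/2 ✓
b·c²: 36/35·25/36 + (-2/315)·9/4 + (-11/30)·1 = 1/3 ✓
b·Ac: (-2/315)·(-21/8) + (-11/30)·(-9/22) = 1/6 ✓
b·c³: 36/35·125/216 + (-2/315)·(-27/8) + (-11/30)·1 = 1/4 ✓
b·(c∘Ac): (-2/315)·63/16 + (-11/30)·(-9/22) = 1/8 ✓
b·Ac²: (-2/315)·(-35/16) + (-11/30)·(-25/132) = 1/12 ✓
b·A²c: (-11/30)·(-5/44) = 1/24 ✓; 4 stages ⇒ order 4.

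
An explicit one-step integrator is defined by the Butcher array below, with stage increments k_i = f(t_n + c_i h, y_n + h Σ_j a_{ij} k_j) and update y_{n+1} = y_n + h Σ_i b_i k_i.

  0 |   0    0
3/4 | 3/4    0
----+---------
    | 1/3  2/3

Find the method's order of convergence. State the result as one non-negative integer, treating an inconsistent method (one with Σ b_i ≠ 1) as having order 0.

2

b = (1/3, 2/3)
c = (0, 3/4)
Σ b_i: 1/3·1 + 2/3·1 = 1 ✓
b·c: 2/3·3/4 = 1/2 ✓; 2 stages ⇒ order 2.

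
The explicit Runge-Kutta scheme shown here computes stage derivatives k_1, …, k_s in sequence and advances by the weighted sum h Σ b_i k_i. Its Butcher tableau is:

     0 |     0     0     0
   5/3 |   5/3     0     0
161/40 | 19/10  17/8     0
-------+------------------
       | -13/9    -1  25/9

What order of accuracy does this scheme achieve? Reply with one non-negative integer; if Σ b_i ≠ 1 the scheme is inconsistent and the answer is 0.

0

b = (-13/9, -1, 25/9)
c = (0, 5/3, 161/40)
Ac = (0, 0, 85/24)
Σ b_i: (-13/9)·1 + (-1)·1 + 25/9·1 = 1/3 ≠ 1 ⇒ order 0.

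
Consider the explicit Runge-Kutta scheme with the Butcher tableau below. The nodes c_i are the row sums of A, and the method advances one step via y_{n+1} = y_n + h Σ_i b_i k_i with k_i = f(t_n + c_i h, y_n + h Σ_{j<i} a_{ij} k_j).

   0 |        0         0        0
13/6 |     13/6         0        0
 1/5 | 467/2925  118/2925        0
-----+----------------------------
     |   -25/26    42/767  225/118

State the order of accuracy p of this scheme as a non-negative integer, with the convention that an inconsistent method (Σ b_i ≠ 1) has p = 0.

b = (-25/26, 42/767, 225/118)
c = (0, 13/6, 1/5)
Ac = (0, 0, 59/675)
Σ b_i: (-25/26)·1 + 42/767·1 + 225/118·1 = 1 ✓
b·c: 42/767·13/6 + 225/118·1/5 = 1/2 ✓
b·c²: 42/767·169/36 + 225/118·1/25 = 1/3 ✓
b·Ac: 225/118·59/675 = 1/6 ✓; 3 stages ⇒ order 3.

3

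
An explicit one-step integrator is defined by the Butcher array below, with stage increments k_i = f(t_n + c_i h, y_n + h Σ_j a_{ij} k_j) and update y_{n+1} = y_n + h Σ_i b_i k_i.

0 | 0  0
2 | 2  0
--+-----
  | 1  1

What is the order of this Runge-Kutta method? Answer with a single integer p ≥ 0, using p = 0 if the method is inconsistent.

0

b = (1, 1)
c = (0, 2)
Σ b_i: 1·1 + 1·1 = 2 ≠ 1 ⇒ order 0.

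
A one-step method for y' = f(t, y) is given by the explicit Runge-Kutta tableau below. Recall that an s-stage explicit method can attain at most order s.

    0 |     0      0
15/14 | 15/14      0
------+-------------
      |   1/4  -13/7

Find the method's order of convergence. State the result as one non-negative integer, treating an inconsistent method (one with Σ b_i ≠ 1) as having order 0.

0

b = (1/4, -13/7)
c = (0, 15/14)
Σ b_i: 1/4·1 + (-13/7)·1 = -45/28 ≠ 1 ⇒ order 0.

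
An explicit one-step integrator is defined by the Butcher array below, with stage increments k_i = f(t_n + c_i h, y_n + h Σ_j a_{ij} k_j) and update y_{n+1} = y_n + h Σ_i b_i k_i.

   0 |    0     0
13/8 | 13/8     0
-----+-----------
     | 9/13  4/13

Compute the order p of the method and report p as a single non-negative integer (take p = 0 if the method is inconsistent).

b = (9/13, 4/13)
c = (0, 13/8)
Σ b_i: 9/13·1 + 4/13·1 = 1 ✓
b·c: 4/13·13/8 = 1/2 ✓; 2 stages ⇒ order 2.

2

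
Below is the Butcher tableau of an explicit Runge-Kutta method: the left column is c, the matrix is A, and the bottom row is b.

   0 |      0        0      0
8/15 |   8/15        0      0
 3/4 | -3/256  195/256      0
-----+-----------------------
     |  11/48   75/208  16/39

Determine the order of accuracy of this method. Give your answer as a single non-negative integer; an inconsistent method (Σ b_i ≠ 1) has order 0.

b = (11/48, 75/208, 16/39)
c = (0, 8/15, 3/4)
Ac = (0, 0, 13/32)
Σ b_i: 11/48·1 + 75/208·1 + 16/39·1 = 1 ✓
b·c: 75/208·8/15 + 16/39·3/4 = 1/2 ✓
b·c²: 75/208·64/225 + 16/39·9/16 = 1/3 ✓
b·Ac: 16/39·13/32 = 1/6 ✓; 3 stages ⇒ order 3.

3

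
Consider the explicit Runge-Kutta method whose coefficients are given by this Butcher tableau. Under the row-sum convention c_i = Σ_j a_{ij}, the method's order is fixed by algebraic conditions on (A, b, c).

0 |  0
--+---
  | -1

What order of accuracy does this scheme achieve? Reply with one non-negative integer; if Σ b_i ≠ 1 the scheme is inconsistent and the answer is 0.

b = (-1)
c = (0)
Σ b_i: (-1)·1 = -1 ≠ 1 ⇒ order 0.

0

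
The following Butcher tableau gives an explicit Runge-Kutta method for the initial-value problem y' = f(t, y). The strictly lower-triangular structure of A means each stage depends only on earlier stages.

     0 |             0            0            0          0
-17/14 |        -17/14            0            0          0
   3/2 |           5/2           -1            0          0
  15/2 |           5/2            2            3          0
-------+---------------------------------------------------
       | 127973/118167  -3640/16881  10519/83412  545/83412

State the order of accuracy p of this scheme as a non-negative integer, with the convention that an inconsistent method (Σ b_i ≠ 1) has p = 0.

b = (127973/118167, -3640/16881, 10519/83412, 545/83412)
c = (0, -17/14, 3/2, 15/2)
Ac = (0, 0, 17/14, 29/14)
Σ b_i: 127973/118167·1 + (-3640/16881)·1 + 10519/83412·1 + 545/83412·1 = 1 ✓
b·c: (-3640/16881)·(-17/14) + 10519/83412·3/2 + 545/83412·15/2 = 1/2 ✓
b·c²: (-3640/16881)·289/196 + 10519/83412·9/4 + 545/83412·225/4 = 1/3 ✓
b·Ac: 10519/83412·17/14 + 545/83412·29/14 = 1/6 ✓
b·c³: (-3640/16881)·(-4913/2744) + 10519/83412·27/8 + 545/83412·3375/8 = 1388923/389256 ≠ 1/4 ⇒ order 3.
b·(c∘Ac): 10519/83412·51/28 + 545/83412·435/28 = 32231/97314 ≠ 1/8
b·Ac²: 10519/83412·(-289/196) + 545/83412·1901/196 = -47713/389256 ≠ 1/12
b·A²c: 545/83412·51/14 = 9265/389256 ≠ 1/24

3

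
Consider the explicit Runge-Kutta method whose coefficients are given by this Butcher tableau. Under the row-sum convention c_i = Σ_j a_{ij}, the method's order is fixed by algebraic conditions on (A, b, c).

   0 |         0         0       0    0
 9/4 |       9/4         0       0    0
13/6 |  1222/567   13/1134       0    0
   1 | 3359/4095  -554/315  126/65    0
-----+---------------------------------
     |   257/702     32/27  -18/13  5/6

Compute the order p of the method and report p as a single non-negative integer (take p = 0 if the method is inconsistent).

4

b = (257/702, 32/27, -18/13, 5/6)
c = (0, 9/4, 13/6, 1)
Ac = (0, 0, 13/504, 17/70)
Σ b_i: 257/702·1 + 32/27·1 + (-18/13)·1 + 5/6·1 = 1 ✓
b·c: 32/27·9/4 + (-18/13)·13/6 + 5/6·1 = 1/2 ✓
b·c²: 32/27·81/16 + (-18/13)·169/36 + 5/6·1 = 1/3 ✓
b·Ac: (-18/13)·13/504 + 5/6·17/70 = 1/6 ✓
b·c³: 32/27·729/64 + (-18/13)·2197/216 + 5/6·1 = 1/4 ✓
b·(c∘Ac): (-18/13)·169/3024 + 5/6·17/70 = 1/8 ✓
b·Ac²: (-18/13)·13/224 + 5/6·11/56 = 1/12 ✓
b·A²c: 5/6·1/20 = 1/24 ✓; 4 stages ⇒ order 4.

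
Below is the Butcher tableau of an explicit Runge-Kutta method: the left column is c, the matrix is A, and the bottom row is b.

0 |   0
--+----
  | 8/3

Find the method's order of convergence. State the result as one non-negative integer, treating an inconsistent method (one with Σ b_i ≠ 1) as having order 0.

0

b = (8/3)
c = (0)
Σ b_i: 8/3·1 = 8/3 ≠ 1 ⇒ order 0.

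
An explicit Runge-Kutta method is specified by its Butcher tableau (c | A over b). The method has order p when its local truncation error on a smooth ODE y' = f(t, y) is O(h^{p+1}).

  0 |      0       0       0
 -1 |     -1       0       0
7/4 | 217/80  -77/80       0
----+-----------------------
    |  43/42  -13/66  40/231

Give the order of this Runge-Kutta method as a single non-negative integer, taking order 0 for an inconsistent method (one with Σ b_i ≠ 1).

3

b = (43/42, -13/66, 40/231)
c = (0, -1, 7/4)
Ac = (0, 0, 77/80)
Σ b_i: 43/42·1 + (-13/66)·1 + 40/231·1 = 1 ✓
b·c: (-13/66)·(-1) + 40/231·7/4 = 1/2 ✓
b·c²: (-13/66)·1 + 40/231·49/16 = 1/3 ✓
b·Ac: 40/231·77/80 = 1/6 ✓; 3 stages ⇒ order 3.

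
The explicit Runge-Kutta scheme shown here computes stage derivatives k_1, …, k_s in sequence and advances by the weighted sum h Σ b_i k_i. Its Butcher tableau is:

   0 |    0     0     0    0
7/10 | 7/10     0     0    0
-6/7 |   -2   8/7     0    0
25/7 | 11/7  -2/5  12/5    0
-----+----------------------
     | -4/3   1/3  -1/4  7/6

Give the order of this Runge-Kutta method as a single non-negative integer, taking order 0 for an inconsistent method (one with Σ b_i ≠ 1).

0

b = (-4/3, 1/3, -1/4, 7/6)
c = (0, 7/10, -6/7, 25/7)
Ac = (0, 0, 4/5, -409/175)
Σ b_i: (-4/3)·1 + 1/3·1 + (-1/4)·1 + 7/6·1 = -1/12 ≠ 1 ⇒ order 0.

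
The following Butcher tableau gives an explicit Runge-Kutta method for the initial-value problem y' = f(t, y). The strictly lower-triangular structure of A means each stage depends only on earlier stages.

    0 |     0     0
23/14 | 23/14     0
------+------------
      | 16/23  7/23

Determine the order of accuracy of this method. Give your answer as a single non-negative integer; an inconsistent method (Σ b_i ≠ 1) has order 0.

b = (16/23, 7/23)
c = (0, 23/14)
Σ b_i: 16/23·1 + 7/23·1 = 1 ✓
b·c: 7/23·23/14 = 1/2 ✓; 2 stages ⇒ order 2.

2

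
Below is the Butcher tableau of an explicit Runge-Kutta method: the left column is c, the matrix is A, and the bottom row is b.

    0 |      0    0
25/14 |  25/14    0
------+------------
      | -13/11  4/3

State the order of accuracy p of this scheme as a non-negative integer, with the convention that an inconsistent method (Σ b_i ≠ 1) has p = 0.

b = (-13/11, 4/3)
c = (0, 25/14)
Σ b_i: (-13/11)·1 + 4/3·1 = 5/33 ≠ 1 ⇒ order 0.

0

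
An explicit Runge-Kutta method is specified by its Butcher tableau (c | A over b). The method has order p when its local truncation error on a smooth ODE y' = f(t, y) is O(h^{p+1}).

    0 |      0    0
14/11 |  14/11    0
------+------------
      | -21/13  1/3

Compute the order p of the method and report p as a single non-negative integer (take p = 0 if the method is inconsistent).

b = (-21/13, 1/3)
c = (0, 14/11)
Σ b_i: (-21/13)·1 + 1/3·1 = -50/39 ≠ 1 ⇒ order 0.

0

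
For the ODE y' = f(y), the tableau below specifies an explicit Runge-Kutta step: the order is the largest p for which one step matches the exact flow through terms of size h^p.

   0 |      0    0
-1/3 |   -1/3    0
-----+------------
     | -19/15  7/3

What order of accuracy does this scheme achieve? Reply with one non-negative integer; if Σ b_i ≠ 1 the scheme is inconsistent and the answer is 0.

0

b = (-19/15, 7/3)
c = (0, -1/3)
Σ b_i: (-19/15)·1 + 7/3·1 = 16/15 ≠ 1 ⇒ order 0.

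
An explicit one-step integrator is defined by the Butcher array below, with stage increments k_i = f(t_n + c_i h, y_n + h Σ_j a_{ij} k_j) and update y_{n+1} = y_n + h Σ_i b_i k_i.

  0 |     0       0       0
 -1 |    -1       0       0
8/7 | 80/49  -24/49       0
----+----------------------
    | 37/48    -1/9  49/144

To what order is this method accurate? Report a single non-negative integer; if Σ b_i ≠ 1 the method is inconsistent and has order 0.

b = (37/48, -1/9, 49/144)
c = (0, -1, 8/7)
Ac = (0, 0, 24/49)
Σ b_i: 37/48·1 + (-1/9)·1 + 49/144·1 = 1 ✓
b·c: (-1/9)·(-1) + 49/144·8/7 = 1/2 ✓
b·c²: (-1/9)·1 + 49/144·64/49 = 1/3 ✓
b·Ac: 49/144·24/49 = 1/6 ✓; 3 stages ⇒ order 3.

3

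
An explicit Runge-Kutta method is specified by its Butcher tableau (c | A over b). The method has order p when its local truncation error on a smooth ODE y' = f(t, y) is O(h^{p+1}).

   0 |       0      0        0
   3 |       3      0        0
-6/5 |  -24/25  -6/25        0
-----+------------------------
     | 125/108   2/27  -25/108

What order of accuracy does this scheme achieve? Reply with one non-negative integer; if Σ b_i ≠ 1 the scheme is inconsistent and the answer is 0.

b = (125/108, 2/27, -25/108)
c = (0, 3, -6/5)
Ac = (0, 0, -18/25)
Σ b_i: 125/108·1 + 2/27·1 + (-25/108)·1 = 1 ✓
b·c: 2/27·3 + (-25/108)·(-6/5) = 1/2 ✓
b·c²: 2/27·9 + (-25/108)·36/25 = 1/3 ✓
b·Ac: (-25/108)·(-18/25) = 1/6 ✓; 3 stages ⇒ order 3.

3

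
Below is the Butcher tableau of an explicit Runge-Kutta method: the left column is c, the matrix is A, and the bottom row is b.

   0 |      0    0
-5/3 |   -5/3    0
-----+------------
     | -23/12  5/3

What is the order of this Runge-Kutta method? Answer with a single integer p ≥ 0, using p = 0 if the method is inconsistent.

b = (-23/12, 5/3)
c = (0, -5/3)
Σ b_i: (-23/12)·1 + 5/3·1 = -1/4 ≠ 1 ⇒ order 0.

0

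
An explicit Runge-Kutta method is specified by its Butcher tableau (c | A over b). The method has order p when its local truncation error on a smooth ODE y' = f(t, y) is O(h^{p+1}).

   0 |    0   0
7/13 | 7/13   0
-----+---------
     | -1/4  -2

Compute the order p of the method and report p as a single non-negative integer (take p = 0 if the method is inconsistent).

b = (-1/4, -2)
c = (0, 7/13)
Σ b_i: (-1/4)·1 + (-2)·1 = -9/4 ≠ 1 ⇒ order 0.

0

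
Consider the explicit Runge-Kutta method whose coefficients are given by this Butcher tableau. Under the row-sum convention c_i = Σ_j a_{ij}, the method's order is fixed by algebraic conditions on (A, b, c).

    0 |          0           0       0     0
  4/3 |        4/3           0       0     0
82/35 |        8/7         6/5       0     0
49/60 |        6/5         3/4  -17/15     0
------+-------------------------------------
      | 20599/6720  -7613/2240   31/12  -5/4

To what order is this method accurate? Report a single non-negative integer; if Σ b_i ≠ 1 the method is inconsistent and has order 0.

b = (20599/6720, -7613/2240, 31/12, -5/4)
c = (0, 4/3, 82/35, 49/60)
Ac = (0, 0, 8/5, -869/525)
Σ b_i: 20599/6720·1 + (-7613/2240)·1 + 31/12·1 + (-5/4)·1 = 1 ✓
b·c: (-7613/2240)·4/3 + 31/12·82/35 + (-5/4)·49/60 = 1/2 ✓
b·c²: (-7613/2240)·16/9 + 31/12·6724/1225 + (-5/4)·2401/3600 = 572643/78400 ≠ 1/3 ⇒ order 2.
b·Ac: 31/12·8/5 + (-5/4)·(-869/525) = 521/84 ≠ 1/6

2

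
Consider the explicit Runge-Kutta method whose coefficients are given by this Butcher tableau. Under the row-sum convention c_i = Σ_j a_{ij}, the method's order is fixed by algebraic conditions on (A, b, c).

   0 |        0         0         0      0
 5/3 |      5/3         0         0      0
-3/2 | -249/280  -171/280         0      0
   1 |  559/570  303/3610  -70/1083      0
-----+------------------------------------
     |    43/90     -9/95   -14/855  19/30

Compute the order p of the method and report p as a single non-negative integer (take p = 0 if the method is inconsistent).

4

b = (43/90, -9/95, -14/855, 19/30)
c = (0, 5/3, -3/2, 1)
Ac = (0, 0, -57/56, 9/38)
Σ b_i: 43/90·1 + (-9/95)·1 + (-14/855)·1 + 19/30·1 = 1 ✓
b·c: (-9/95)·5/3 + (-14/855)·(-3/2) + 19/30·1 = 1/2 ✓
b·c²: (-9/95)·25/9 + (-14/855)·9/4 + 19/30·1 = 1/3 ✓
b·Ac: (-14/855)·(-57/56) + 19/30·9/38 = 1/6 ✓
b·c³: (-9/95)·125/27 + (-14/855)·(-27/8) + 19/30·1 = 1/4 ✓
b·(c∘Ac): (-14/855)·171/112 + 19/30·9/38 = 1/8 ✓
b·Ac²: (-14/855)·(-95/56) + 19/30·5/57 = 1/12 ✓
b·A²c: 19/30·5/76 = 1/24 ✓; 4 stages ⇒ order 4.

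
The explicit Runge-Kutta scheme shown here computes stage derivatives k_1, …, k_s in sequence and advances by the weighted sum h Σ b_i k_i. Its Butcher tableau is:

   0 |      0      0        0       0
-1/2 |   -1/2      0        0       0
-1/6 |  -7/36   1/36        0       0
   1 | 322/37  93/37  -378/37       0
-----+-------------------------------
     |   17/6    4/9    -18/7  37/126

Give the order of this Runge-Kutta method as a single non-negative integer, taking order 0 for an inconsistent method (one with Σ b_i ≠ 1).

4

b = (17/6, 4/9, -18/7, 37/126)
c = (0, -1/2, -1/6, 1)
Ac = (0, 0, -1/72, 33/74)
Σ b_i: 17/6·1 + 4/9·1 + (-18/7)·1 + 37/126·1 = 1 ✓
b·c: 4/9·(-1/2) + (-18/7)·(-1/6) + 37/126·1 = 1/2 ✓
b·c²: 4/9·1/4 + (-18/7)·1/36 + 37/126·1 = 1/3 ✓
b·Ac: (-18/7)·(-1/72) + 37/126·33/74 = 1/6 ✓
b·c³: 4/9·(-1/8) + (-18/7)·(-1/216) + 37/126·1 = 1/4 ✓
b·(c∘Ac): (-18/7)·1/432 + 37/126·33/74 = 1/8 ✓
b·Ac²: (-18/7)·1/144 + 37/126·51/148 = 1/12 ✓
b·A²c: 37/126·21/148 = 1/24 ✓; 4 stages ⇒ order 4.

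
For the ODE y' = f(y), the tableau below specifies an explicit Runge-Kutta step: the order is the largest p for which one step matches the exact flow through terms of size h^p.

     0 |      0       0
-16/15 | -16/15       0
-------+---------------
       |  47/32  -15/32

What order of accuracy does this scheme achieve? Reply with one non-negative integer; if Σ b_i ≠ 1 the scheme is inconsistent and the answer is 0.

b = (47/32, -15/32)
c = (0, -16/15)
Σ b_i: 47/32·1 + (-15/32)·1 = 1 ✓
b·c: (-15/32)·(-16/15) = 1/2 ✓; 2 stages ⇒ order 2.

2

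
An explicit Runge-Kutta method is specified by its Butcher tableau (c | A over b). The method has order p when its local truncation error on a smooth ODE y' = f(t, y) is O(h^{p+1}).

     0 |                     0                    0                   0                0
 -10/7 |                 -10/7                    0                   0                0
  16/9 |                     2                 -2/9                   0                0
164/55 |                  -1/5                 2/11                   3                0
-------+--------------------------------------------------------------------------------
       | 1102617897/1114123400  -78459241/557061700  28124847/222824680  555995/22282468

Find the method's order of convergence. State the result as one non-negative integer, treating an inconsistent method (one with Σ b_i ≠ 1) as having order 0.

b = (1102617897/1114123400, -78459241/557061700, 28124847/222824680, 555995/22282468)
c = (0, -10/7, 16/9, 164/55)
Ac = (0, 0, 20/63, 1172/231)
Σ b_i: 1102617897/1114123400·1 + (-78459241/557061700)·1 + 28124847/222824680·1 + 555995/22282468·1 = 1 ✓
b·c: (-78459241/557061700)·(-10/7) + 28124847/222824680·16/9 + 555995/22282468·164/55 = 1/2 ✓
b·c²: (-78459241/557061700)·100/49 + 28124847/222824680·256/81 + 555995/22282468·26896/3025 = 1/3 ✓
b·Ac: 28124847/222824680·20/63 + 555995/22282468·1172/231 = 1/6 ✓
b·c³: (-78459241/557061700)·(-1000/343) + 28124847/222824680·4096/729 + 555995/22282468·4410944/166375 = 515757303146/289532818575 ≠ 1/4 ⇒ order 3.
b·(c∘Ac): 28124847/222824680·320/567 + 555995/22282468·192208/12705 = 17497692/38994319 ≠ 1/8
b·Ac²: 28124847/222824680·(-200/441) + 555995/22282468·143384/14553 = 198566195/1052846613 ≠ 1/12
b·A²c: 555995/22282468·20/21 = 2779975/116982957 ≠ 1/24

3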